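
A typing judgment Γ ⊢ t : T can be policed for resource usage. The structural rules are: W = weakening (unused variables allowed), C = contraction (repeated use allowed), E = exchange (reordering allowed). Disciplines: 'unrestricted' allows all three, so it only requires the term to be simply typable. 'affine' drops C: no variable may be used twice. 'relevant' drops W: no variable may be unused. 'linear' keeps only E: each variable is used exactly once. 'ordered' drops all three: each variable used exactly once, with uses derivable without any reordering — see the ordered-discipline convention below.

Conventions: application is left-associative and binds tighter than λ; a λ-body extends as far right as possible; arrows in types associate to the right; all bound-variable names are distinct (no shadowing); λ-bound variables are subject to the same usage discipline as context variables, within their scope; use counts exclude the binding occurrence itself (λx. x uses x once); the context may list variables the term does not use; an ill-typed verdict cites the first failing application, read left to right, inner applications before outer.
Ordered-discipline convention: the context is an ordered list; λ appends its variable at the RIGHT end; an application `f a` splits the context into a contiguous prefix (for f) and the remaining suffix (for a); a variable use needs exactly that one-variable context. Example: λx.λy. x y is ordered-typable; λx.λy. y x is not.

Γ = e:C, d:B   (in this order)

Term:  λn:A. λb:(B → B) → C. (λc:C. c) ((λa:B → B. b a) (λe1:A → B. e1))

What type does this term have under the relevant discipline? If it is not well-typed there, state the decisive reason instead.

not well-typed under relevant — a type mismatch blocks all five
use counts: e: 0; d: 0; n [bound]: 0; b [bound]: 1; c [bound]: 1; a [bound]: 1; e1 [bound]: 1
left-to-right use order: c, b, a, e1
typing: ill-typed: an argument (A → B) → A → B mismatches the expected B → B
summary: ordered ✗; linear ✗; affine ✗; relevant ✗; unrestricted ✗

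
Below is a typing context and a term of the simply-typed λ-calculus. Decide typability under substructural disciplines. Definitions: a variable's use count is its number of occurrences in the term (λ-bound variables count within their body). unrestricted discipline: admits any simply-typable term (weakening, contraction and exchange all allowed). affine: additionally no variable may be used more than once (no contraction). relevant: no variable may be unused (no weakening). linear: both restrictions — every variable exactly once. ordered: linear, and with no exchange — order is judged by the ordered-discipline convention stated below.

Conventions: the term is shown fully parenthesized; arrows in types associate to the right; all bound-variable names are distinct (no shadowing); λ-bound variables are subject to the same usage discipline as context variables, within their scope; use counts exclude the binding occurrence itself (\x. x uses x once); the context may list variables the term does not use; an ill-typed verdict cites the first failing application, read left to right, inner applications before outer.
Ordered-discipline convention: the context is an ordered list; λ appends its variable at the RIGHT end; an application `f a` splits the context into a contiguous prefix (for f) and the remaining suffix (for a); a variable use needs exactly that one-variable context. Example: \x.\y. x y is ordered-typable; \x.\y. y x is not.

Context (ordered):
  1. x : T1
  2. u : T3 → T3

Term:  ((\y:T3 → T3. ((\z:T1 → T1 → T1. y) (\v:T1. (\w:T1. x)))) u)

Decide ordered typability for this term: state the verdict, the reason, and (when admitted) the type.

no — needs weakening: z, v, w unused
variable uses: x: 1, u: 1, y (bound): 1, z (bound): 0, v (bound): 0, w (bound): 0
use order (left to right): y, x, u
typing: well-typed at T3 → T3
per-discipline verdicts: ordered ✗; linear ✗; affine ✓; relevant ✗; unrestricted ✓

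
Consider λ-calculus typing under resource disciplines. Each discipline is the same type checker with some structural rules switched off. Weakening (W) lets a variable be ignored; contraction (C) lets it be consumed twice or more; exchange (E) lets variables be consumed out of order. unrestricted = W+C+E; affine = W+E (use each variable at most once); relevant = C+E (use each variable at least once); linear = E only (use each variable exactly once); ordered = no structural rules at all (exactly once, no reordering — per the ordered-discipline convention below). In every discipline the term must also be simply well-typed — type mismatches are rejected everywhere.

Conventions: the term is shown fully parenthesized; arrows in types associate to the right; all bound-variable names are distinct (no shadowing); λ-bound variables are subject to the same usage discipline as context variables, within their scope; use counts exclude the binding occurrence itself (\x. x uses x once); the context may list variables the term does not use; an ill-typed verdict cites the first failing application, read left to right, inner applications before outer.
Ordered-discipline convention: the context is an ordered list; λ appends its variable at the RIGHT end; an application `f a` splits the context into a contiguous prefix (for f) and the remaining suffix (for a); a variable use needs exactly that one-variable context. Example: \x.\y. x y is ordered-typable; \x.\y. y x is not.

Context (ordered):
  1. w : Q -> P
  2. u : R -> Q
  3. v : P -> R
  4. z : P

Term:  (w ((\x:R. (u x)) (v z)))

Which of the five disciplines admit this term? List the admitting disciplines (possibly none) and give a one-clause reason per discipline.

accepted by: ordered, linear, affine, relevant, unrestricted
counts: w: 1; u: 1; v: 1; z: 1; x [bound]: 1
left-to-right use order: w, u, x, v, z
typing: well-typed at P
ordered ✓ (one use each (w, u, v, z, x); ordered split holds)
linear ✓ (single use per variable (w, u, v, z, x))
affine ✓ (at most one use each (w, u, v, z, x))
relevant ✓ (at least one use each (w, u, v, z, x))
unrestricted ✓ (well-typed at P; no restrictions here)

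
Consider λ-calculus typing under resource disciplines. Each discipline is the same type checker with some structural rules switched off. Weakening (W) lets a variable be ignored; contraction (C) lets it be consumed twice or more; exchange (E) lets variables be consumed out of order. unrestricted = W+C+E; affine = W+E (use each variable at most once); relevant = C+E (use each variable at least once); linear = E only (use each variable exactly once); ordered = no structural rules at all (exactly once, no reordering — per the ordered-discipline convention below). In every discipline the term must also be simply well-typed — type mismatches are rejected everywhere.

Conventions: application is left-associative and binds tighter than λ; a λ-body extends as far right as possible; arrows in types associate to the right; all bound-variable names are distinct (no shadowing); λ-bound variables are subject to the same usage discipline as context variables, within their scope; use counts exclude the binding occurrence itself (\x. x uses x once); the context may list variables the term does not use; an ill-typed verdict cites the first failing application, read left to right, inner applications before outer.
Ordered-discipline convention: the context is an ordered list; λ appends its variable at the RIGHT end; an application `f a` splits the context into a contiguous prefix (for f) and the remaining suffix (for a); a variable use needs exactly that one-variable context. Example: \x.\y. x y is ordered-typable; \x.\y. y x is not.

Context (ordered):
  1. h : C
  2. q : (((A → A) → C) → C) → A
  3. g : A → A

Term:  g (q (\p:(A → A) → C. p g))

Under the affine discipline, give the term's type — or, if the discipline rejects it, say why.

not well-typed under affine — uses contraction: g ×2
counts: h: 0×, q: 1×, g: 2×, p (λ-bound): 1×
uses in reading order: g, q, p, g
typing: well-typed at A
all disciplines: ordered ✗ | linear ✗ | affine ✗ | relevant ✗ | unrestricted ✓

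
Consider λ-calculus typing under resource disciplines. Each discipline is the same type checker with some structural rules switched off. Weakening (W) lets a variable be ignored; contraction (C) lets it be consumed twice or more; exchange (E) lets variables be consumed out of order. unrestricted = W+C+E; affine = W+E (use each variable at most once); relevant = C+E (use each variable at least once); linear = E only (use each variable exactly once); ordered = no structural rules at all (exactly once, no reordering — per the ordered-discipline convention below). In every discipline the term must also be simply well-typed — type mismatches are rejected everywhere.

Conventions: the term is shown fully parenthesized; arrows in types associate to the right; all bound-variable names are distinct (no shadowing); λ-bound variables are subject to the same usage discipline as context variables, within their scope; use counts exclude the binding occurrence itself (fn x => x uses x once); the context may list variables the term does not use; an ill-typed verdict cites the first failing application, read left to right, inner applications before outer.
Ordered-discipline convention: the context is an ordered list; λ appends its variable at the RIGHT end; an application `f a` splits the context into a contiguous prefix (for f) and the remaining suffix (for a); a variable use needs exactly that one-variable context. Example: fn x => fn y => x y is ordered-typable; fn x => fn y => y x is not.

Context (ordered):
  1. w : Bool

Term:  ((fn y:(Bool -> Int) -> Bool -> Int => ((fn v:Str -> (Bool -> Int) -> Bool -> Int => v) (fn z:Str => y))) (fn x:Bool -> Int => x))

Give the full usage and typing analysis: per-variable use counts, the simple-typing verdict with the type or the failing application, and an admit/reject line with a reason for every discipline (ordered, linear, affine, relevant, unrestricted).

usage: w=0, y [bound]=1, v [bound]=1, z [bound]=0, x [bound]=1
left-to-right use order: v, y, x
typing: well-typed — term : Str -> (Bool -> Int) -> Bool -> Int
ordered ✗ (unused: w, z — weakening required)
linear ✗ (unused: w, z — weakening required)
affine ✓ (no duplicate uses among w, y, v, z, x)
relevant ✗ (unused: w, z — weakening required)
unrestricted ✓ (type-checks (Str -> (Bool -> Int) -> Bool -> Int) and nothing is barred)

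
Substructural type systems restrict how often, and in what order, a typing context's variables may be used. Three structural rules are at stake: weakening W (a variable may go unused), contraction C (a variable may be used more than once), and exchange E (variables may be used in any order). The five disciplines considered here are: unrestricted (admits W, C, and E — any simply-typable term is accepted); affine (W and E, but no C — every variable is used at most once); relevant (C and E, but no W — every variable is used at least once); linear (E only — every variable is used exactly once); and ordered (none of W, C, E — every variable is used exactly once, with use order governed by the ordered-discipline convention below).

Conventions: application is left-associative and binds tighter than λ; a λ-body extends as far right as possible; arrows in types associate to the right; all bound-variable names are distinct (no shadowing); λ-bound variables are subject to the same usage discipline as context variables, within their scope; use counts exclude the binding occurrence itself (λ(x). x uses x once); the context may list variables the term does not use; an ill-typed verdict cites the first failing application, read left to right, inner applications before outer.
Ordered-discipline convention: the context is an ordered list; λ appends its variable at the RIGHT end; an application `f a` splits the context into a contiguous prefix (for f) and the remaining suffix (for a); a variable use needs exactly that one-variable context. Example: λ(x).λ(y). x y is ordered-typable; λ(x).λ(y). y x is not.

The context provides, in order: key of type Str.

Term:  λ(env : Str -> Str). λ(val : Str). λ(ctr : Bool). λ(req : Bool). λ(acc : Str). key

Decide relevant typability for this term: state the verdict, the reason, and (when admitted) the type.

no — env, val, ctr, req, acc never used (weakening)
usage: key: 1, env (bound): 0, val (bound): 0, ctr (bound): 0, req (bound): 0, acc (bound): 0
order of uses: key
typing: well-typed — term : (Str -> Str) -> Str -> Bool -> Bool -> Str -> Str
all disciplines: ordered ✗ | linear ✗ | affine ✓ | relevant ✗ | unrestricted ✓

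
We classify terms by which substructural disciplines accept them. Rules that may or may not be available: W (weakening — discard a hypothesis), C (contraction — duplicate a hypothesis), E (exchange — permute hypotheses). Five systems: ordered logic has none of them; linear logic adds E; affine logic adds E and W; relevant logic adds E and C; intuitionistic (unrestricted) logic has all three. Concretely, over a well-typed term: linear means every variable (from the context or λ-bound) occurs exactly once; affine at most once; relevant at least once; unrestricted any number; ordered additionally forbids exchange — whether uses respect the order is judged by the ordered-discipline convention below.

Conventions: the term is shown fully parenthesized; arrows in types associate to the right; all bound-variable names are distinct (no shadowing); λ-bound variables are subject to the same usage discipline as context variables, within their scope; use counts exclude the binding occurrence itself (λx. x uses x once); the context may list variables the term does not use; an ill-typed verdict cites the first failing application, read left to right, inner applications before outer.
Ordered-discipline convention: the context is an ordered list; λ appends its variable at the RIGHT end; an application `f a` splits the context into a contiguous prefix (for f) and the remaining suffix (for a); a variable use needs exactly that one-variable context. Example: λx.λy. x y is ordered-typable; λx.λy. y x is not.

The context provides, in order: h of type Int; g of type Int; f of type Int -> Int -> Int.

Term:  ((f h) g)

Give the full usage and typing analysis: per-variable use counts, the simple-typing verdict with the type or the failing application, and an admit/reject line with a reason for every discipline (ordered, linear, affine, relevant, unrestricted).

usage: h: 1×; g: 1×; f: 1×
use order (left to right): f, h, g
typing: well-typed — term : Int
ordered: ✗, needs exchange: uses follow f, h, g
linear: ✓, exactly-once usage across h, g, f
affine: ✓, no duplicate uses among h, g, f
relevant: ✓, at least one use each (h, g, f)
unrestricted: ✓, typability at Int is all that's needed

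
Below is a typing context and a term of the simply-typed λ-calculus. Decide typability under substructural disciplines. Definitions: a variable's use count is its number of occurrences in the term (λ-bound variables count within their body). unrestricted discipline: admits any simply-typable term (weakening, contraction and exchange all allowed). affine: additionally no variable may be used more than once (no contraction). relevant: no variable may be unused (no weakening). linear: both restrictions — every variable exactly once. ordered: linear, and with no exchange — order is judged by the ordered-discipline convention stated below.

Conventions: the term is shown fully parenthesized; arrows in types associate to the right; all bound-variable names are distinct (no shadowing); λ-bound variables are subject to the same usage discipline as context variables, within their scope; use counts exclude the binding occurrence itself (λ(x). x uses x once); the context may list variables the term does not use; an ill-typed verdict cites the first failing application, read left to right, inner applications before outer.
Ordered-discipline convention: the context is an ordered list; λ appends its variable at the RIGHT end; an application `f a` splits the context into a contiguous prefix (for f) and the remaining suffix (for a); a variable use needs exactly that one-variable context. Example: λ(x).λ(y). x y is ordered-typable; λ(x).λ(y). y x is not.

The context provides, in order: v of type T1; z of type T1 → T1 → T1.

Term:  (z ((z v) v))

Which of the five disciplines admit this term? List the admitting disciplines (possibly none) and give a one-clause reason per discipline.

accepted by: relevant, unrestricted
counts: v: 2×; z: 2×
uses in reading order: z, z, v, v
typing: well-typed at T1 → T1
ordered ✗ (needs contraction — v ×2, z ×2)
linear ✗ (needs contraction — v ×2, z ×2)
affine ✗ (needs contraction — v ×2, z ×2)
relevant ✓ (every one of v, z appears)
unrestricted ✓ (well-typed at T1 → T1; no restrictions here)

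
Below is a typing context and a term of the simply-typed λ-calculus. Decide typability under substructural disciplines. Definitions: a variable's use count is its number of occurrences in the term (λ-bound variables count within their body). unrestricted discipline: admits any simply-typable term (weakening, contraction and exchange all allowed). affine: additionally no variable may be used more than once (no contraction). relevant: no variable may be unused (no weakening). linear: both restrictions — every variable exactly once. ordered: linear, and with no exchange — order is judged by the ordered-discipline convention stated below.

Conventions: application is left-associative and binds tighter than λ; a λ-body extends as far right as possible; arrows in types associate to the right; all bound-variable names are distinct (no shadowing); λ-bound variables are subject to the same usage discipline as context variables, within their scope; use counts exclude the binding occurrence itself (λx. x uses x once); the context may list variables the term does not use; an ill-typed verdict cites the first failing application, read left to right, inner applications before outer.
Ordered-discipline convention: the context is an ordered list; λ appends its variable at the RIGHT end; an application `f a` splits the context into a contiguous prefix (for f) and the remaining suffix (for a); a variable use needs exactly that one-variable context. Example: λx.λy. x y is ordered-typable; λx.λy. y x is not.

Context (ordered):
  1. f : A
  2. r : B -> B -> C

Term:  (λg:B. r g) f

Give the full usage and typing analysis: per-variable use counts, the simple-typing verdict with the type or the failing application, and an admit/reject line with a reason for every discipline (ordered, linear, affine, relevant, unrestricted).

usage: f: 1, r: 1, g (λ-bound): 1
use order (left to right): r, g, f
typing: ill-typed: argument of type A where B is required
ordered: ✗, not simply typable
linear: ✗, fails simple typing
affine: ✗, a type mismatch blocks all five
relevant: ✗, the type mismatch rejects it
unrestricted: ✗, not simply typable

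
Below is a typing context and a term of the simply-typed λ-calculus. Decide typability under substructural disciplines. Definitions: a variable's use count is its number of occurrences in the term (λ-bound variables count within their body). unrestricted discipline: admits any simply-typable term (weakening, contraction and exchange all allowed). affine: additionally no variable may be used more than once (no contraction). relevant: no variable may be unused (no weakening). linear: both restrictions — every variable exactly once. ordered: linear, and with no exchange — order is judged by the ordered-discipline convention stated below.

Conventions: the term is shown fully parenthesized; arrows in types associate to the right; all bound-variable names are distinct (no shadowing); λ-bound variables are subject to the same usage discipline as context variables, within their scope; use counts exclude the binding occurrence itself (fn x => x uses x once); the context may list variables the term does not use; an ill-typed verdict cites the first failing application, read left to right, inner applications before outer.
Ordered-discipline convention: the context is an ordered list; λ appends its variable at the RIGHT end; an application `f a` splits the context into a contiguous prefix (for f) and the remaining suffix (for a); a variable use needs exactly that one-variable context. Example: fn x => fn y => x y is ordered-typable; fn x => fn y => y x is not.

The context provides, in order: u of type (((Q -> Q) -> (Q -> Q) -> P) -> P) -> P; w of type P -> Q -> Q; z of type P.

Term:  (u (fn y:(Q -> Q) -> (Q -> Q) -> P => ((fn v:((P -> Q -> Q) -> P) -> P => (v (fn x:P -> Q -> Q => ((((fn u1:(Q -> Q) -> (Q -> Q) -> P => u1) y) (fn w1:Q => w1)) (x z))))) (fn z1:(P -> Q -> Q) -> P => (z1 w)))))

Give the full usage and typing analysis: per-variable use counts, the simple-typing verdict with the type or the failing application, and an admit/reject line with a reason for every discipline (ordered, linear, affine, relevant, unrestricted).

variable uses: u ×1; w ×1; z ×1; y (λ-bound) ×1; v (λ-bound) ×1; x (λ-bound) ×1; u1 (λ-bound) ×1; w1 (λ-bound) ×1; z1 (λ-bound) ×1
order of uses: u, v, u1, y, w1, x, z, z1, w
typing: the term checks, with type P
ordered ✗ (needs exchange: uses follow u, v, u1, y, w1, x, z, z1, w)
linear ✓ (u, w, z, y, v, x, u1, w1, z1: one use apiece)
affine ✓ (u, w, z, y, v, x, u1, w1, z1: no repeats, contraction unneeded)
relevant ✓ (u, w, z, y, v, x, u1, w1, z1: all used, weakening unneeded)
unrestricted ✓ (simply typable at P; W, C, E all held)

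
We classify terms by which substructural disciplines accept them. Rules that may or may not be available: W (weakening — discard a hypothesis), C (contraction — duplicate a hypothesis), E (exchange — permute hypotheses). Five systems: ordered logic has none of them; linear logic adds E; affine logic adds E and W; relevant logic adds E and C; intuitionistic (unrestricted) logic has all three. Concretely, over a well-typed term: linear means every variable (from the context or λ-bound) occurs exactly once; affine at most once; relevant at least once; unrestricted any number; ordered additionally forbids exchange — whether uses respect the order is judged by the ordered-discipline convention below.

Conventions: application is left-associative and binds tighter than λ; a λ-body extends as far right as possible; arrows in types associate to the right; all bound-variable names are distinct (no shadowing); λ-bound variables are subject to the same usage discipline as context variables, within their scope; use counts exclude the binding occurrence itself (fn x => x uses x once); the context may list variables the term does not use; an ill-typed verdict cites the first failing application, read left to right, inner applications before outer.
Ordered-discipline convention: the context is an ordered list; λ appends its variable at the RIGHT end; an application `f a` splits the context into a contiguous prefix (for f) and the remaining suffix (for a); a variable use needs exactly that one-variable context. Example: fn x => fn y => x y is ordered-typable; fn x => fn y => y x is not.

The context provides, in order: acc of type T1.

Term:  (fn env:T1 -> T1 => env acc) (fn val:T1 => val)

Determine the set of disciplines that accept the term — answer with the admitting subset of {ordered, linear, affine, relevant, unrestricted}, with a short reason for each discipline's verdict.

admitted by: linear, affine, relevant, unrestricted
counts: acc: 1×; env [bound]: 1×; val [bound]: 1×
use order (left to right): env, acc, val
typing: well-typed at T1
ordered: ✗, use order env, acc, val needs exchange
linear: ✓, each of acc, env, val used exactly once
affine: ✓, acc, env, val: no repeats, contraction unneeded
relevant: ✓, acc, env, val: all used, weakening unneeded
unrestricted: ✓, well-typed at T1; no restrictions here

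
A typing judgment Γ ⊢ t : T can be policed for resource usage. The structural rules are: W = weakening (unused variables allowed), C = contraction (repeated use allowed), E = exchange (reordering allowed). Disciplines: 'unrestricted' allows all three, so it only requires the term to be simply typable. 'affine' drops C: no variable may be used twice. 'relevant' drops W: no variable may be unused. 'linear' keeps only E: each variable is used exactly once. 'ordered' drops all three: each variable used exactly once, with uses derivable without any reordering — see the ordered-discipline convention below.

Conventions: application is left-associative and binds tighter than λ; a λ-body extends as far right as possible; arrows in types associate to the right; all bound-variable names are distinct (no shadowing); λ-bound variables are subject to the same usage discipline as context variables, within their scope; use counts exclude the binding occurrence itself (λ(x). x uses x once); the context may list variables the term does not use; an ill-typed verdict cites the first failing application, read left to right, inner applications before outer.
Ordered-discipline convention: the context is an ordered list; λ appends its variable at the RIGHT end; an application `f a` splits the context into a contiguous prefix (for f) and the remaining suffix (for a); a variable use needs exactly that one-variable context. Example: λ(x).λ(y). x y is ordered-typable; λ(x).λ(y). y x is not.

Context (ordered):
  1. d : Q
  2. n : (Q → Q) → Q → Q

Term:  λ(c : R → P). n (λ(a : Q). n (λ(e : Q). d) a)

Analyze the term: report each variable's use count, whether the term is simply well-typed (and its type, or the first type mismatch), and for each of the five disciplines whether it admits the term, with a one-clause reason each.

variable uses: d: 1, n: 2, c (bound): 0, a (bound): 1, e (bound): 0
use order (left to right): n, n, d, a
typing: ✓ — (R → P) → Q → Q
ordered: ✗ — n ×2 used more than once (contraction); c, e never used (weakening)
linear: ✗ — n ×2 used more than once (contraction); c, e never used (weakening)
affine: ✗ — n ×2 used more than once (contraction)
relevant: ✗ — c, e never used (weakening)
unrestricted: ✓ — typability at (R → P) → Q → Q is all that's needed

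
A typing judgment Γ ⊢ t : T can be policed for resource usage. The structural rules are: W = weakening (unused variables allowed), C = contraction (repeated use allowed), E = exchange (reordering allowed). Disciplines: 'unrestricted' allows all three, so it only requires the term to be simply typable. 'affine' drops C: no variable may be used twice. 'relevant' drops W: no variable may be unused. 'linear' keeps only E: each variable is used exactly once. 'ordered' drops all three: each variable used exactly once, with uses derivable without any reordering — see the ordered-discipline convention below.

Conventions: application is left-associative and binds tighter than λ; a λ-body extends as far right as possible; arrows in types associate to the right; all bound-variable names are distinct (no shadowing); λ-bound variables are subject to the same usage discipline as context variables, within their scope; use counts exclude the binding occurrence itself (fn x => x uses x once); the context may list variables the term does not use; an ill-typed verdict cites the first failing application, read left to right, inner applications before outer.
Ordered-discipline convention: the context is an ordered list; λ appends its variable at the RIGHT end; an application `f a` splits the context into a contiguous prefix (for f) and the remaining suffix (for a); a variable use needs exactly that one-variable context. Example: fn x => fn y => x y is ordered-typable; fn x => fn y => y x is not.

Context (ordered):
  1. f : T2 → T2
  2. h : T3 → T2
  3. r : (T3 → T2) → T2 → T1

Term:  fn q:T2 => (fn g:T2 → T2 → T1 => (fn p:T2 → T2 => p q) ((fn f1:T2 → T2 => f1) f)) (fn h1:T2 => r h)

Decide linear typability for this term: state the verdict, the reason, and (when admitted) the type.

no — g, h1 left unused
use counts: f: 1×; h: 1×; r: 1×; q (λ-bound): 1×; g (λ-bound): 0×; p (λ-bound): 1×; f1 (λ-bound): 1×; h1 (λ-bound): 0×
use order (left to right): p, q, f1, f, r, h
typing: ✓ — T2 → T2
summary: ordered ✗ · linear ✗ · affine ✓ · relevant ✗ · unrestricted ✓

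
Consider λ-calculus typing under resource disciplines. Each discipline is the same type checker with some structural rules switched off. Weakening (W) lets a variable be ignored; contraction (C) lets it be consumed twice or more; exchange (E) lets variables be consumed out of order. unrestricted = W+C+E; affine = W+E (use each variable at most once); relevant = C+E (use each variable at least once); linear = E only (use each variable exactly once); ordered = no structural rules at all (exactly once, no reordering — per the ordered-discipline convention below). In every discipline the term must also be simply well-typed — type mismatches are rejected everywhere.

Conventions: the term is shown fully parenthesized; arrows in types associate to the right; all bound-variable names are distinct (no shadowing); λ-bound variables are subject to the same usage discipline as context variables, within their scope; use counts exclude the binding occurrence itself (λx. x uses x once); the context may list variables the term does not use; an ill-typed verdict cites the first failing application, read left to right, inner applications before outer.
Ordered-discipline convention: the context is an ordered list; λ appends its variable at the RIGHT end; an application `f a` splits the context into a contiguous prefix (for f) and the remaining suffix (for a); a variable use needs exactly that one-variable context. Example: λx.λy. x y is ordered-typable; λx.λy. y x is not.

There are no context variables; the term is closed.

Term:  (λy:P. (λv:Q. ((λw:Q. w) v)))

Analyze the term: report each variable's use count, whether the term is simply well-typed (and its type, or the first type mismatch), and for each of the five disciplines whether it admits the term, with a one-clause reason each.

counts: y (bound): 0×, v (bound): 1×, w (bound): 1×
uses in reading order: w, v
typing: the term checks, with type P -> Q -> Q
ordered ✗ (y left unused)
linear ✗ (y left unused)
affine ✓ (y, v, w: no repeats, contraction unneeded)
relevant ✗ (y left unused)
unrestricted ✓ (typability at P -> Q -> Q is all that's needed)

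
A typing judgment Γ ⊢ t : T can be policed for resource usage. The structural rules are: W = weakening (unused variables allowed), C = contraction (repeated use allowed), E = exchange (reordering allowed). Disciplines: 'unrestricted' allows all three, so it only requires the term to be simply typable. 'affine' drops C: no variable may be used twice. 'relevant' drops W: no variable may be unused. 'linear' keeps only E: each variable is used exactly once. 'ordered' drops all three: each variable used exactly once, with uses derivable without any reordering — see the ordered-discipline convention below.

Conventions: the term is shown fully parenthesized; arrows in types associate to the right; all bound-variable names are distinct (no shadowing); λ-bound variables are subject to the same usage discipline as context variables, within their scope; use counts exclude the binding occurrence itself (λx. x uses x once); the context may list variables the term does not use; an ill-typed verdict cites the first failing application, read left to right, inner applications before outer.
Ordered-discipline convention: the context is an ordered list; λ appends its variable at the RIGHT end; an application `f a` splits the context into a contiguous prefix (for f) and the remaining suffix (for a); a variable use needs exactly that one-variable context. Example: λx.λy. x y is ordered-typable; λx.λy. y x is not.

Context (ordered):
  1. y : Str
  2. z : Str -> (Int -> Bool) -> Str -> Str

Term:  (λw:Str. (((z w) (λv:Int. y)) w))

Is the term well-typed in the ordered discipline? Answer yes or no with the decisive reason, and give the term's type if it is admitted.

no — not simply typable
usage: y: 1×; z: 1×; w [bound]: 2×; v [bound]: 0×
left-to-right use order: z, w, y, w
typing: ill-typed: an argument Int -> Str mismatches the expected Int -> Bool
per-discipline verdicts: ordered ✗ · linear ✗ · affine ✗ · relevant ✗ · unrestricted ✗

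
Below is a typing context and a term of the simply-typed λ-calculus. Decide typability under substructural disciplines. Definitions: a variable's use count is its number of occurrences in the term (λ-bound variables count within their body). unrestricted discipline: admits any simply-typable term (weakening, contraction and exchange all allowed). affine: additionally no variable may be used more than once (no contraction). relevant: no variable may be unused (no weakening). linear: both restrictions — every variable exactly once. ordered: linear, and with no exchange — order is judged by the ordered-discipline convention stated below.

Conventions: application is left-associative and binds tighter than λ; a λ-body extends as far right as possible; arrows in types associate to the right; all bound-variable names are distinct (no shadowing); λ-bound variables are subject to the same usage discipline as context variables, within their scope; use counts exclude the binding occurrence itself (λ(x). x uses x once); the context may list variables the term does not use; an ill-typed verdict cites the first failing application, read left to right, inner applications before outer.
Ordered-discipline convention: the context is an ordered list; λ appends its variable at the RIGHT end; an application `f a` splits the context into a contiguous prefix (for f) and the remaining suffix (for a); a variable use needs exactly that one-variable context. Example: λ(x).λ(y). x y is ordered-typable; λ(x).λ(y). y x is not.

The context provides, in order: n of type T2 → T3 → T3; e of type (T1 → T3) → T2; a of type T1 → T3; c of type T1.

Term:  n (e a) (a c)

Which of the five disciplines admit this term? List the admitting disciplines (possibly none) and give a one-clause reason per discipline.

accepted by: relevant, unrestricted
use counts: n ×1, e ×1, a ×2, c ×1
order of uses: n, e, a, a, c
typing: ✓ — T3
ordered: ✗ — uses contraction: a ×2
linear: ✗ — uses contraction: a ×2
affine: ✗ — uses contraction: a ×2
relevant: ✓ — n, e, a, c: all used, weakening unneeded
unrestricted: ✓ — well-typed at T3; no restrictions here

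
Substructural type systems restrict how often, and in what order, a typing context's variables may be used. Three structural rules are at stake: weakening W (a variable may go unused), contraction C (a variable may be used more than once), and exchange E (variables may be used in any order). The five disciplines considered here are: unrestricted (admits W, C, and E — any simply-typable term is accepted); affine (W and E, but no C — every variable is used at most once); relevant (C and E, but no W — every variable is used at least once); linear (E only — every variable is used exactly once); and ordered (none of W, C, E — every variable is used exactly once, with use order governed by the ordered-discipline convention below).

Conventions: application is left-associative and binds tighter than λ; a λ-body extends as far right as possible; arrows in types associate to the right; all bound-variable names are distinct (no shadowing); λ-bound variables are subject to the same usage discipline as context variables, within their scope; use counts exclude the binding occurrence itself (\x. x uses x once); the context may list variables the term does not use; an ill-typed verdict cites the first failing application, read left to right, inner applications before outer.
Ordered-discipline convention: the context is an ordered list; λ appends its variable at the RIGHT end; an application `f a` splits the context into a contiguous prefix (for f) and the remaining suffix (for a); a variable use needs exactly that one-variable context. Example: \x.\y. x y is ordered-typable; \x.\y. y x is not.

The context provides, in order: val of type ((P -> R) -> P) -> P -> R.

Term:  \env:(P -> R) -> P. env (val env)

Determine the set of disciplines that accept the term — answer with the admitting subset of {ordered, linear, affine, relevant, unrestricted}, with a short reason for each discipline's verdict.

admitted in: relevant, unrestricted
counts: val: 1; env [bound]: 2
order of uses: env, val, env
typing: well-typed at ((P -> R) -> P) -> P
ordered: ✗ — needs contraction — env ×2
linear: ✗ — needs contraction — env ×2
affine: ✗ — needs contraction — env ×2
relevant: ✓ — at least one use each (val, env)
unrestricted: ✓ — simply typable at ((P -> R) -> P) -> P; W, C, E all held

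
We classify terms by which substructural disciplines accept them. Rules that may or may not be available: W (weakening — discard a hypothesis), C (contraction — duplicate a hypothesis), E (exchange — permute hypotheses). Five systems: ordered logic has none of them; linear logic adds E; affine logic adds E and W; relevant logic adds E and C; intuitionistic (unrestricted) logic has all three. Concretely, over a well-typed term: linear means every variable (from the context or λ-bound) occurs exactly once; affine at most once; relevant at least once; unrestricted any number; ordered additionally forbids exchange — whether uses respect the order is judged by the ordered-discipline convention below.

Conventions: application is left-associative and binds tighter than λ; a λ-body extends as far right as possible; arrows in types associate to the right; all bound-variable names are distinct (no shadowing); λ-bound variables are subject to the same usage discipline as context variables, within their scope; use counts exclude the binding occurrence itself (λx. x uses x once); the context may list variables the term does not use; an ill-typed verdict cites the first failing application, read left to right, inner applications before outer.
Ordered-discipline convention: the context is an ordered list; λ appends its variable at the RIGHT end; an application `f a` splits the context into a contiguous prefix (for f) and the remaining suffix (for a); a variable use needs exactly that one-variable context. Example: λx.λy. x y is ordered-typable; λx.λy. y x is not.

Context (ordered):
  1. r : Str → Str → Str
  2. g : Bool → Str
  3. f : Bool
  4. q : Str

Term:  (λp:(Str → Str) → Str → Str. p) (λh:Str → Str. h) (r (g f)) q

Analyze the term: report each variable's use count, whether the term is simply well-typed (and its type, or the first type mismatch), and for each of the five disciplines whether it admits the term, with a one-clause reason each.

variable uses: r: 1×, g: 1×, f: 1×, q: 1×, p [bound]: 1×, h [bound]: 1×
use order (left to right): p, h, r, g, f, q
typing: the term checks, with type Str
ordered ✓ (single-use (r, g, f, q, p, h), ordered derivation ok)
linear ✓ (each of r, g, f, q, p, h used exactly once)
affine ✓ (none of r, g, f, q, p, h used more than once)
relevant ✓ (at least one use each (r, g, f, q, p, h))
unrestricted ✓ (type-checks (Str) and nothing is barred)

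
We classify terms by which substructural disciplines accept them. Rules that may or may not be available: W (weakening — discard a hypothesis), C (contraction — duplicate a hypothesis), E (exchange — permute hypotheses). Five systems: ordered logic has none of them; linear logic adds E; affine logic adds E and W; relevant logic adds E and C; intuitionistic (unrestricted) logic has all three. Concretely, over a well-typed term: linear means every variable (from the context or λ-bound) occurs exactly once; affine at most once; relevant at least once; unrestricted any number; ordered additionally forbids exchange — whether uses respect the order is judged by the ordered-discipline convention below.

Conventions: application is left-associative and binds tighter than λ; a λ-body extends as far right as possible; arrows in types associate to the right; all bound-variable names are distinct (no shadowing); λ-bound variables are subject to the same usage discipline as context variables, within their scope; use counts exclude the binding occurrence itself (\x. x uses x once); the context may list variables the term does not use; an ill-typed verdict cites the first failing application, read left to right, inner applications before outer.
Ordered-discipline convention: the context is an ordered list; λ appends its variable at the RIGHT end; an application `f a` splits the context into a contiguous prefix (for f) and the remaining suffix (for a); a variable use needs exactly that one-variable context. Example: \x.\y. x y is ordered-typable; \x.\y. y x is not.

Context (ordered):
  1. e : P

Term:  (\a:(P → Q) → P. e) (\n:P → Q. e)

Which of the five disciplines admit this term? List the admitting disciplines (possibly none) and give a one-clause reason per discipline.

accepted by: unrestricted
usage: e=2, a (λ-bound)=0, n (λ-bound)=0
use order (left to right): e, e
typing: the term checks, with type P
ordered ✗ (e ×2 used more than once (contraction); a, n never used (weakening))
linear ✗ (e ×2 used more than once (contraction); a, n never used (weakening))
affine ✗ (e ×2 used more than once (contraction))
relevant ✗ (a, n never used (weakening))
unrestricted ✓ (well-typed at P; no restrictions here)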